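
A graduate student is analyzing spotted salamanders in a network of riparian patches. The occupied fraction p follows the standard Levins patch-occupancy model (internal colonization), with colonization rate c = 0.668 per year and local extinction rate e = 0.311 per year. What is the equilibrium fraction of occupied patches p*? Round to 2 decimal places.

0.53

At equilibrium, colonization balances extinction: c·p*·(1−p*) = e·p*.
So p* = 1 − e/c = 1 − 0.311/0.668 = 1 − 0.4656 = 0.5344.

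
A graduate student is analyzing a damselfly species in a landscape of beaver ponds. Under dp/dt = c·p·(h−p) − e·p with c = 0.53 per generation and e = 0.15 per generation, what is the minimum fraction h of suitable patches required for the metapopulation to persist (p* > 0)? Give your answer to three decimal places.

0.283

p* = h − e/c is positive only when h > e/c.
h_min = e/c = 0.15/0.53 = 0.2830.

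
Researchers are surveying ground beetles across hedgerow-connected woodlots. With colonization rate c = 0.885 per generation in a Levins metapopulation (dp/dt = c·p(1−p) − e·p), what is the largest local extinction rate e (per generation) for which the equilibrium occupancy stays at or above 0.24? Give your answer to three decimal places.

1 − e/c ≥ 0.24 ⇒ e ≤ c(1 − 0.24) = 0.885 × 0.7600.
e_max = 0.6726.

0.673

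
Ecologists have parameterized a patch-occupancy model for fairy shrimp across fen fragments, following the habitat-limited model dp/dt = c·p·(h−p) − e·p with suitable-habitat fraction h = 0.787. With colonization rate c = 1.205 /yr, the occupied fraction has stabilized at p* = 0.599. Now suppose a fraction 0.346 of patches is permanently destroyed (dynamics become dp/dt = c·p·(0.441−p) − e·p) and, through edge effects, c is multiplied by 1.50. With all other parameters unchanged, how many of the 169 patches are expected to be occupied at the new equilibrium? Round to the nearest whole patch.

Balance c(h−p*) = e gives e = 1.205×(0.787 − 0.59900) = 0.22654.
New p* = 0.441 − e/c = 0.441 − 0.22654/1.80750 = 0.31567.
Expected occupied = 169 × 0.31567 = 53.35 ≈ 53.

53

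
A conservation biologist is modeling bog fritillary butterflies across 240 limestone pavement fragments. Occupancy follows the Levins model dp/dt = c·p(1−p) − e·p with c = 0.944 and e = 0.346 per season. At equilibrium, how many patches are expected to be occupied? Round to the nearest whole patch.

152

p* = 1 − e/c = 1 − 0.346/0.944 = 0.6335.
Expected occupied patches = N × p* = 240 × 0.6335 = 152.03 ≈ 152.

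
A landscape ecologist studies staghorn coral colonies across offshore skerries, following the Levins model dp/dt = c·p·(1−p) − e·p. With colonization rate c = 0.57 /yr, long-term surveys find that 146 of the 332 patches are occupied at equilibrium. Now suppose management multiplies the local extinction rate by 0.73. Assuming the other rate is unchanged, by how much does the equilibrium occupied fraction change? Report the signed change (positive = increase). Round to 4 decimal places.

0.1513

Observed p* = 146/332 = 0.43976.
Balance c(1−p*) = e gives e = 0.57×(1 − 0.43976) = 0.31934.
New p* = 1 − e/c = 1 − 0.23312/0.57000 = 0.59102.
Δp* = 0.59102 − 0.43976 = +0.15126.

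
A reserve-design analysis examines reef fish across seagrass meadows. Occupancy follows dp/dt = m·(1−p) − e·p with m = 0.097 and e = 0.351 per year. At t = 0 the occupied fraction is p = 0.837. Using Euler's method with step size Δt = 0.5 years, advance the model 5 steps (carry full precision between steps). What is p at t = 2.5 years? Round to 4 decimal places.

0.3911

Update rule: p ← p + [m·(1−p) − e·p]·Δt with Δt = 0.5.
t = 0.5: p = 0.83700 + (-0.13899) = 0.69801
t = 1: p = 0.69801 + (-0.10785) = 0.59016
t = 1.5: p = 0.59016 + (-0.08370) = 0.50646
t = 2: p = 0.50646 + (-0.06495) = 0.44151
t = 2.5: p = 0.44151 + (-0.05040) = 0.39112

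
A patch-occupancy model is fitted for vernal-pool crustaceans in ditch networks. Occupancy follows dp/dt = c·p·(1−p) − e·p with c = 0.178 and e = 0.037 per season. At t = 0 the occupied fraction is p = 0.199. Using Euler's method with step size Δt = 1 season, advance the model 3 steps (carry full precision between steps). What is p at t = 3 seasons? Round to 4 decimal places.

Update rule: p ← p + [c·p·(1−p) − e·p]·Δt with Δt = 1.
  1  |  dp/dt·Δt = +0.021010  |  p_1 = 0.220010
  2  |  dp/dt·Δt = +0.022405  |  p_2 = 0.242415
  3  |  dp/dt·Δt = +0.023720  |  p_3 = 0.266136

0.2661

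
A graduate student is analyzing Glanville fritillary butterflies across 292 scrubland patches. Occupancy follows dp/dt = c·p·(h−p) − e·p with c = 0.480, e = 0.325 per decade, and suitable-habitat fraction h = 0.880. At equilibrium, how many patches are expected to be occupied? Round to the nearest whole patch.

p* = h − e/c = 0.880 − 0.6771 = 0.2029.
Expected occupied patches = N × p* = 292 × 0.2029 = 59.25 ≈ 59.

59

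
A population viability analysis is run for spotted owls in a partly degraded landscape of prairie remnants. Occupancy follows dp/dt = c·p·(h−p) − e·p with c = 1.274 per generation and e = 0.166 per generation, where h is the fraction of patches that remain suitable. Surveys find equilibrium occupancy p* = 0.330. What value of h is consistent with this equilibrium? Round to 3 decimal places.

0.460

At equilibrium c(h−p*) = e, so h = p* + e/c.
h = 0.330 + 0.166/1.274 = 0.330 + 0.1303 = 0.4603.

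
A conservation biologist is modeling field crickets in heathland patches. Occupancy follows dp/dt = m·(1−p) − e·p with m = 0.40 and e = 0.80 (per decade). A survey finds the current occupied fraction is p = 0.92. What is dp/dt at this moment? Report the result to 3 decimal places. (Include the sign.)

Colonization term: m·(1−p) = 0.40×0.0800 = 0.03200.
Extinction term: e·p = 0.73600.
dp/dt = 0.03200 − 0.73600 = -0.70400.

-0.704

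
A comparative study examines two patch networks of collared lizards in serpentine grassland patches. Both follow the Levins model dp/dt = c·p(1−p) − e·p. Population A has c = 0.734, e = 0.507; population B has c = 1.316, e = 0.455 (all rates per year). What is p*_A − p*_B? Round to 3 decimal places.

-0.345

A: p*_A = 1 − 0.507/0.734 = 0.3093.
B: p*_B = 1 − 0.455/1.316 = 0.6543.
p*_A − p*_B = 0.3093 − 0.6543 = -0.3450.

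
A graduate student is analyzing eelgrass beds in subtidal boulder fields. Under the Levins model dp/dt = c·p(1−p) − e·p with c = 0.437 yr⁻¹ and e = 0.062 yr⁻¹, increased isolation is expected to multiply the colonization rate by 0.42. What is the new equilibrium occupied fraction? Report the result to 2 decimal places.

0.66

Before: p* = 1 − 0.062/0.437 = 0.8581.
After the change, c = 0.18354, e = 0.062, so p* = 1 − 0.062/0.18354 = 0.6622.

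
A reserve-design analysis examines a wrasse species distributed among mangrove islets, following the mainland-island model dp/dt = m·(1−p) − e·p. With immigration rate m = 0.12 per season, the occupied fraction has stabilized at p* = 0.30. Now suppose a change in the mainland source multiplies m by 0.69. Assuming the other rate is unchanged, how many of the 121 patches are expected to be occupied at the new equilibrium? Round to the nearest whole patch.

28

Balance m(1−p*) = e·p* gives e = m(1−p*)/p* = 0.12×0.70000/0.30000 = 0.28000.
New p* = m/(m+e) = 0.08280/(0.08280+0.28000) = 0.22822.
Expected occupied = 121 × 0.22822 = 27.61 ≈ 28.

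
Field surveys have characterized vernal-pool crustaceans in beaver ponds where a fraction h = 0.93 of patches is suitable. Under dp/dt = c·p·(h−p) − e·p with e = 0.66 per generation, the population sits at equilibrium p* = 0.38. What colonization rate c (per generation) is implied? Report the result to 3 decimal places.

1.200

At equilibrium c(h−p*) = e, so c = e/(h−p*).
c = 0.66/(0.93 − 0.38) = 0.66/0.5500 = 1.2000.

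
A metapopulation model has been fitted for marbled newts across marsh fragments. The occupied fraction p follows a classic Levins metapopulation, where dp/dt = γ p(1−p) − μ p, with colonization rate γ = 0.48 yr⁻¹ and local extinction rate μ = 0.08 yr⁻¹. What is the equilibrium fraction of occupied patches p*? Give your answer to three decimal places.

0.833

Setting dp/dt = 0 and dividing through by p* gives γ·(1−p*) = μ.
So p* = 1 − μ/γ = 1 − 0.08/0.48 = 1 − 0.1667 = 0.8333.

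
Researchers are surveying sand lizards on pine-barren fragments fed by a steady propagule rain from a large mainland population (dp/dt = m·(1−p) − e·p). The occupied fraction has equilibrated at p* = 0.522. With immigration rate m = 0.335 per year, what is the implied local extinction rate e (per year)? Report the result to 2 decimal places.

0.31

At equilibrium m(1−p*) = e·p*, so e = m(1−p*)/p*.
e = 0.335 × 0.4780 / 0.522 = 0.3068.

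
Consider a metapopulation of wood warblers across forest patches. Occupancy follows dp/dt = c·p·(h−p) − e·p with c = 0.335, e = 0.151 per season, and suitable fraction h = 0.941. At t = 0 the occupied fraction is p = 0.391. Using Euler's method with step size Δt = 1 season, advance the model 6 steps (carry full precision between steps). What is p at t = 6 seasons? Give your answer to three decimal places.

0.450

Update rule: p ← p + [c·p·(h−p) − e·p]·Δt with Δt = 1.
t = 1: p = 0.39100 + (+0.01300) = 0.40400
t = 2: p = 0.40400 + (+0.01167) = 0.41567
t = 3: p = 0.41567 + (+0.01039) = 0.42606
t = 4: p = 0.42606 + (+0.00916) = 0.43522
t = 5: p = 0.43522 + (+0.00802) = 0.44325
t = 6: p = 0.44325 + (+0.00698) = 0.45023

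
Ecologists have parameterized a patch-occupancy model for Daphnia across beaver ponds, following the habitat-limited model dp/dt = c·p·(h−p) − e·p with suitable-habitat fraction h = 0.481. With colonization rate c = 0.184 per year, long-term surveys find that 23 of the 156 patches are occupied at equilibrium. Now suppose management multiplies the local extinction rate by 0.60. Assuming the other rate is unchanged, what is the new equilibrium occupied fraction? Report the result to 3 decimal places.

Observed p* = 23/156 = 0.14744.
Balance c(h−p*) = e gives e = 0.184×(0.481 − 0.14744) = 0.06138.
New p* = 0.481 − e/c = 0.481 − 0.03683/0.18400 = 0.28084.

0.281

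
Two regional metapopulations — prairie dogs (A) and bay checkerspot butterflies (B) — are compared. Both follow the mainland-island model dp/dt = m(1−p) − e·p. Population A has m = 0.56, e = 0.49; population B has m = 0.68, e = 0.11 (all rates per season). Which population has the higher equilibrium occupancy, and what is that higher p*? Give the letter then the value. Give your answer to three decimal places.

A: p*_A = m/(m+e) = 0.56/1.0500 = 0.5333.
B: p*_B = 0.68/0.7900 = 0.8608.
B is higher at 0.8608.

B, 0.861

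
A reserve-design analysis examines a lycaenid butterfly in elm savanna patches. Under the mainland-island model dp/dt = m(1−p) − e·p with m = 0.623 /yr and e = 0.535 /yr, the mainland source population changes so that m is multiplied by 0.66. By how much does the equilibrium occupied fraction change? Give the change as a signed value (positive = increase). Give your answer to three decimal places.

-0.103

Before: p* = 0.623/(0.623+0.535) = 0.5380.
After: m = 0.41118, e = 0.535; p* = 0.41118/0.9462 = 0.4346.
Δp* = 0.4346 − 0.5380 = -0.1034.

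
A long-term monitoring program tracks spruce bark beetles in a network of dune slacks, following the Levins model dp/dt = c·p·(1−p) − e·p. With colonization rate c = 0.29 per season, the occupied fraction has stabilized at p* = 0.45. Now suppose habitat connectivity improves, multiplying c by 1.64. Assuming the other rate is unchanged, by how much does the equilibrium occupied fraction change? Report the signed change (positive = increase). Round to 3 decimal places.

0.215

Balance c(1−p*) = e gives e = 0.29×(1 − 0.45000) = 0.15950.
New p* = 1 − e/c = 1 − 0.15950/0.47560 = 0.66463.
Δp* = 0.66463 − 0.45000 = +0.21463.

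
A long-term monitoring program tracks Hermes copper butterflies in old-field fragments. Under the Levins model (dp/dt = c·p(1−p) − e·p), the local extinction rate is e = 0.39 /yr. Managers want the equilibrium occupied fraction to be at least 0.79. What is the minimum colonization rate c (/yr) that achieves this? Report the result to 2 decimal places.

1.86

p* = 1 − e/c ≥ 0.79 requires e/c ≤ 0.2100, i.e. c ≥ e/0.2100.
c_min = 0.39/0.2100 = 1.8571.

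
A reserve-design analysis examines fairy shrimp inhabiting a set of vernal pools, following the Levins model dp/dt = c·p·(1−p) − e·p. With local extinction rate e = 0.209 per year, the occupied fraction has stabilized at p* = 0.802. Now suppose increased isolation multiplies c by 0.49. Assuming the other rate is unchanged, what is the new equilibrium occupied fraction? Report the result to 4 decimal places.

0.5959

Balance c(1−p*) = e gives c = e/(1 − 0.80200) = 0.209/0.19800 = 1.05556.
New p* = 1 − e/c = 1 − 0.20900/0.51722 = 0.59592.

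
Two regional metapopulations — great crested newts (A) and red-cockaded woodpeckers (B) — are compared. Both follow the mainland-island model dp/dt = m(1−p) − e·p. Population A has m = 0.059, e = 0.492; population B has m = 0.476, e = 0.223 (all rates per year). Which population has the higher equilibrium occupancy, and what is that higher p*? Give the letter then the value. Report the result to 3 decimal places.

B, 0.681

A: p*_A = m/(m+e) = 0.059/0.5510 = 0.1071.
B: p*_B = 0.476/0.6990 = 0.6810.
B is higher at 0.6810.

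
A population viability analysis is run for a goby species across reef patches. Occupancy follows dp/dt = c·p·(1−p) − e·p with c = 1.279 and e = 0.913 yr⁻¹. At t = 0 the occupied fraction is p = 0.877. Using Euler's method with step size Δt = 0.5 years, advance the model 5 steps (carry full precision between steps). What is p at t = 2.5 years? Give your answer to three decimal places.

Update rule: p ← p + [c·p·(1−p) − e·p]·Δt with Δt = 0.5.
p: 0.87700 → 0.54563  (Δp = -0.33137)
p: 0.54563 → 0.45509  (Δp = -0.09054)
p: 0.45509 → 0.40593  (Δp = -0.04917)
p: 0.40593 → 0.37484  (Δp = -0.03109)
p: 0.37484 → 0.35358  (Δp = -0.02126)

0.354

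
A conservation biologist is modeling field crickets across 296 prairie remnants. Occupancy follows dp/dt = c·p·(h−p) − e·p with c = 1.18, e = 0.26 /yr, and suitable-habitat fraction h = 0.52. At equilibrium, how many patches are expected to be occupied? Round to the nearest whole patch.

p* = h − e/c = 0.52 − 0.2203 = 0.2997.
Expected occupied patches = N × p* = 296 × 0.2997 = 88.70 ≈ 89.

89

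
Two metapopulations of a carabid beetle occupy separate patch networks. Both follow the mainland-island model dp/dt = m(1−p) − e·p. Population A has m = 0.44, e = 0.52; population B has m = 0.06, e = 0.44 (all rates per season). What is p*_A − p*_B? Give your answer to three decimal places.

0.338

A: p*_A = m/(m+e) = 0.44/0.9600 = 0.4583.
B: p*_B = 0.06/0.5000 = 0.1200.
p*_A − p*_B = 0.4583 − 0.1200 = 0.3383.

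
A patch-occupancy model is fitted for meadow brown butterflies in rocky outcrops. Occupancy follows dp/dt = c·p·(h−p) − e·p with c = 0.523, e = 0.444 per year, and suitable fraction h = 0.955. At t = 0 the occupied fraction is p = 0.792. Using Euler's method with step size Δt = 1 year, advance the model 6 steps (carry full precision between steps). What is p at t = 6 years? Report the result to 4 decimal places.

0.2453

Update rule: p ← p + [c·p·(h−p) − e·p]·Δt with Δt = 1.
step 1: Δp = -0.28413, p = 0.50787
step 2: Δp = -0.10673, p = 0.40114
step 3: Δp = -0.06191, p = 0.33923
step 4: Δp = -0.04137, p = 0.29786
step 5: Δp = -0.02988, p = 0.26798
step 6: Δp = -0.02270, p = 0.24529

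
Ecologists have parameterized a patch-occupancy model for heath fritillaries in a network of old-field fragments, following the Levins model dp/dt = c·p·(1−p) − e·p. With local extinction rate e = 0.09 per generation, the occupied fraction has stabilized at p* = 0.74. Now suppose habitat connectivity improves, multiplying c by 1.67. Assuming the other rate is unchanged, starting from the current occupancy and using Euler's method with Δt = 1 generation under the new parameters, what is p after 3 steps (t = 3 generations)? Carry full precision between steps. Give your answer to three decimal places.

0.827

Balance c(1−p*) = e gives c = e/(1 − 0.74000) = 0.09/0.26000 = 0.34615.
Starting from p₀ = 0.74000; update p ← p + (dp/dt)·Δt with the new parameters.
step 1: Δp = +0.04462, p = 0.78462
step 2: Δp = +0.02707, p = 0.81170
step 3: Δp = +0.01530, p = 0.82700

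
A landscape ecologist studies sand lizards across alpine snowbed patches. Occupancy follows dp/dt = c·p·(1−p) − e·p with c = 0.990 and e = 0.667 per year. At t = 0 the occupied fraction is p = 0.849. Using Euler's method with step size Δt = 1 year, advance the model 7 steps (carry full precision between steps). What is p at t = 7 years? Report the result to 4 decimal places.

Update rule: p ← p + [c·p·(1−p) − e·p]·Δt with Δt = 1.
step 1: Δp = -0.43937, p = 0.40963
step 2: Δp = -0.03381, p = 0.37582
step 3: Δp = -0.01844, p = 0.35738
step 4: Δp = -0.01101, p = 0.34637
step 5: Δp = -0.00690, p = 0.33948
step 6: Δp = -0.00444, p = 0.33504
step 7: Δp = -0.00291, p = 0.33213

0.3321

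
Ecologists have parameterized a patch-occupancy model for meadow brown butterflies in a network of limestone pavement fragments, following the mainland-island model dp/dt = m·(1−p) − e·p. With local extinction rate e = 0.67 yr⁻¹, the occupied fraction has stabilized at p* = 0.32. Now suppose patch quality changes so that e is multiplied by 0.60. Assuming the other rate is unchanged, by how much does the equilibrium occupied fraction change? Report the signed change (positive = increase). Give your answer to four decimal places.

Balance m(1−p*) = e·p* gives m = e·p*/(1−p*) = 0.67×0.32000/0.68000 = 0.31529.
New p* = m/(m+e) = 0.31529/(0.31529+0.40200) = 0.43956.
Δp* = 0.43956 − 0.32000 = +0.11956.

0.1196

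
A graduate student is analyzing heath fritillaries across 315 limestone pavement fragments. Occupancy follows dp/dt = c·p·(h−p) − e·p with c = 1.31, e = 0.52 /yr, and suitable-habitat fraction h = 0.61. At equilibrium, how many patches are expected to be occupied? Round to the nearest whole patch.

p* = h − e/c = 0.61 − 0.3969 = 0.2131.
Expected occupied patches = N × p* = 315 × 0.2131 = 67.11 ≈ 67.

67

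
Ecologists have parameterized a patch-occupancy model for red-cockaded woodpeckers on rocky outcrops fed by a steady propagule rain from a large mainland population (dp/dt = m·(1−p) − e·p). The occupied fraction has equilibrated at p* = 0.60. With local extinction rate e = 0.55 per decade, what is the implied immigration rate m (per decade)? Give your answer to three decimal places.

0.825

At equilibrium m(1−p*) = e·p*, so m = e·p*/(1−p*).
m = 0.55 × 0.60 / 0.4000 = 0.3300/0.4000 = 0.8250.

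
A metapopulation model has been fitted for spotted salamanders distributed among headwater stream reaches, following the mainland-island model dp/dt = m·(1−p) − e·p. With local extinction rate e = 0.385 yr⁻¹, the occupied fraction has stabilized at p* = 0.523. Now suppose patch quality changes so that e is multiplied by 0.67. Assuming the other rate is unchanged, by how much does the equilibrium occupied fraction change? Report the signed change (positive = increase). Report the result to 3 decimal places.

Balance m(1−p*) = e·p* gives m = e·p*/(1−p*) = 0.385×0.52300/0.47700 = 0.42213.
New p* = m/(m+e) = 0.42213/(0.42213+0.25795) = 0.62071.
Δp* = 0.62071 − 0.52300 = +0.09771.

0.098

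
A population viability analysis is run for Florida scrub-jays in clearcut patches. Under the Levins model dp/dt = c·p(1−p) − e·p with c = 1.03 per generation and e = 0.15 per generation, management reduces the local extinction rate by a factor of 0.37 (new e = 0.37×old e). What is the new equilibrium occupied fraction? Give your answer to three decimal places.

Before: p* = 1 − 0.15/1.03 = 0.8544.
After the change, c = 1.03, e = 0.0555, so p* = 1 − 0.0555/1.03 = 0.9461.

0.946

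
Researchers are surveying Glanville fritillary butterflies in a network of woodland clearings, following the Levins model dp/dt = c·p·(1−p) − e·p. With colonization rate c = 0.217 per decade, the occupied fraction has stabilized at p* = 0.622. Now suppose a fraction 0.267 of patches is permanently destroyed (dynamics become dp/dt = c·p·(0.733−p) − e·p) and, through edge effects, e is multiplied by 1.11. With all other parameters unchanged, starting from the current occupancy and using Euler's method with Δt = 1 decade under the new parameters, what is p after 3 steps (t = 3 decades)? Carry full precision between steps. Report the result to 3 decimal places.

0.519

Balance c(1−p*) = e gives e = 0.217×(1 − 0.62200) = 0.08203.
Starting from p₀ = 0.62200; update p ← p + (dp/dt)·Δt with the new parameters.
t = 1: p = 0.62200 + (-0.04165) = 0.58035
t = 2: p = 0.58035 + (-0.03362) = 0.54673
t = 3: p = 0.54673 + (-0.02768) = 0.51905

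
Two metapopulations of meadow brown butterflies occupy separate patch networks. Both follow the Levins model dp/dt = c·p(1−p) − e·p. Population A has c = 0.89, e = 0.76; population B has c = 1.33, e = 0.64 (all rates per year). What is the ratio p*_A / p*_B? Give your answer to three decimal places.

0.282

A: p*_A = 1 − 0.76/0.89 = 0.1461.
B: p*_B = 1 − 0.64/1.33 = 0.5188.
p*_A / p*_B = 0.1461/0.5188 = 0.2816.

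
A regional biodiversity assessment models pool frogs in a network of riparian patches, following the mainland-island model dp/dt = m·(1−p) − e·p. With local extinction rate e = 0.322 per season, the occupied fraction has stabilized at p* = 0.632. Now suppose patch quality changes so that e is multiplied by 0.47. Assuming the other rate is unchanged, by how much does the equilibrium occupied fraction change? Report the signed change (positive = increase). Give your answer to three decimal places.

0.153

Balance m(1−p*) = e·p* gives m = e·p*/(1−p*) = 0.322×0.63200/0.36800 = 0.55300.
New p* = m/(m+e) = 0.55300/(0.55300+0.15134) = 0.78513.
Δp* = 0.78513 − 0.63200 = +0.15313.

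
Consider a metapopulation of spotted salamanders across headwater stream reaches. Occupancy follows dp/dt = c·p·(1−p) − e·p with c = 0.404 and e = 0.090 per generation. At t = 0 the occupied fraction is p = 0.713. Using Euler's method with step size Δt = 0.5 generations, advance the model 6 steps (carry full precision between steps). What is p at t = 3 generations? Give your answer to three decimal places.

Update rule: p ← p + [c·p·(1−p) − e·p]·Δt with Δt = 0.5.
  1  |  dp/dt·Δt = +0.009250  |  p_1 = 0.722250
  2  |  dp/dt·Δt = +0.008021  |  p_2 = 0.730271
  3  |  dp/dt·Δt = +0.006927  |  p_3 = 0.737198
  4  |  dp/dt·Δt = +0.005961  |  p_4 = 0.743159
  5  |  dp/dt·Δt = +0.005114  |  p_5 = 0.748273
  6  |  dp/dt·Δt = +0.004376  |  p_6 = 0.752650

0.753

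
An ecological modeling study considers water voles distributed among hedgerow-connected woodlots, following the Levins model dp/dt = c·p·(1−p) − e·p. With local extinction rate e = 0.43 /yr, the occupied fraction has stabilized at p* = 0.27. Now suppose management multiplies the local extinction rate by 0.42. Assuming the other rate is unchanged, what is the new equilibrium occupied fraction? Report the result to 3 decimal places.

Balance c(1−p*) = e gives c = e/(1 − 0.27000) = 0.43/0.73000 = 0.58904.
New p* = 1 − e/c = 1 − 0.18060/0.58904 = 0.69340.

0.693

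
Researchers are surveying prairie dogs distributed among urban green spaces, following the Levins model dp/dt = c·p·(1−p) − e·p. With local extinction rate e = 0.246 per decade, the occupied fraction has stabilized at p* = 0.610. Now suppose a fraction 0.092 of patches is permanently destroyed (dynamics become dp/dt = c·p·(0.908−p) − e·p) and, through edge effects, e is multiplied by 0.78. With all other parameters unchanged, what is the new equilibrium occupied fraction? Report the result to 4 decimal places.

0.6038

Balance c(1−p*) = e gives c = e/(1 − 0.61000) = 0.246/0.39000 = 0.63077.
New p* = 0.908 − e/c = 0.908 − 0.19188/0.63077 = 0.60380.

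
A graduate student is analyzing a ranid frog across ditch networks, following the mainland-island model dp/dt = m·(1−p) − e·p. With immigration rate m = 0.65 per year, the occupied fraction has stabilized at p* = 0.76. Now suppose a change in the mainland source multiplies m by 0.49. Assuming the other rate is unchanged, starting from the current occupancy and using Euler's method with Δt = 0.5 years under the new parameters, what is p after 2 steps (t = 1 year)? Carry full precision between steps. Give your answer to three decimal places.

0.691

Balance m(1−p*) = e·p* gives e = m(1−p*)/p* = 0.65×0.24000/0.76000 = 0.20526.
Starting from p₀ = 0.76000; update p ← p + (dp/dt)·Δt with the new parameters.
  1  |  dp/dt·Δt = -0.039780  |  p_1 = 0.720220
  2  |  dp/dt·Δt = -0.029362  |  p_2 = 0.690858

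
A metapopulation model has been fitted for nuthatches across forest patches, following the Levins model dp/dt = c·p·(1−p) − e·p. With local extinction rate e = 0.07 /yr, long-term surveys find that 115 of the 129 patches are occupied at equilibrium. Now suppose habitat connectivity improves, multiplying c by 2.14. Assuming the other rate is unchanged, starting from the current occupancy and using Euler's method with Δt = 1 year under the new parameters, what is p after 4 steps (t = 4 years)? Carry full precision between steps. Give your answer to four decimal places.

0.9489

Observed p* = 115/129 = 0.89147.
Balance c(1−p*) = e gives c = e/(1 − 0.89147) = 0.07/0.10853 = 0.64500.
Starting from p₀ = 0.89147; update p ← p + (dp/dt)·Δt with the new parameters.
t = 1: p = 0.89147 + (+0.07114) = 0.96261
t = 2: p = 0.96261 + (-0.01771) = 0.94491
t = 3: p = 0.94491 + (+0.00571) = 0.95062
t = 4: p = 0.95062 + (-0.00175) = 0.94887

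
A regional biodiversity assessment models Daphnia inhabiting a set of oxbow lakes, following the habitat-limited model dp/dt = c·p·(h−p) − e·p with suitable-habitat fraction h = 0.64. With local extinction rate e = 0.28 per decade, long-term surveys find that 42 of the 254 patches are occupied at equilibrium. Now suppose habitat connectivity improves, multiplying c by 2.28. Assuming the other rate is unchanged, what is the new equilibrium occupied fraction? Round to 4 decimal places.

Observed p* = 42/254 = 0.16535.
Balance c(h−p*) = e gives c = e/(0.64 − 0.16535) = 0.28/0.47465 = 0.58991.
New p* = 0.64 − e/c = 0.64 − 0.28000/1.34499 = 0.43182.

0.4318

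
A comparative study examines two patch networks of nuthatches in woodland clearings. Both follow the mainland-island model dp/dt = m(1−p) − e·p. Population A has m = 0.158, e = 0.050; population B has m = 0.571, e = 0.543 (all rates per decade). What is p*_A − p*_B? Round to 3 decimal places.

0.247

A: p*_A = m/(m+e) = 0.158/0.2080 = 0.7596.
B: p*_B = 0.571/1.1140 = 0.5126.
p*_A − p*_B = 0.7596 − 0.5126 = 0.2470.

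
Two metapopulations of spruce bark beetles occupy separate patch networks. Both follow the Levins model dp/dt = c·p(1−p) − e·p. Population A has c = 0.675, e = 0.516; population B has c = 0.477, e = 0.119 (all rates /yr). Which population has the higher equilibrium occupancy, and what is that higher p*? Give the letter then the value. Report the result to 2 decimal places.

B, 0.75

A: p*_A = 1 − 0.516/0.675 = 0.2356.
B: p*_B = 1 − 0.119/0.477 = 0.7505.
B is higher at 0.7505.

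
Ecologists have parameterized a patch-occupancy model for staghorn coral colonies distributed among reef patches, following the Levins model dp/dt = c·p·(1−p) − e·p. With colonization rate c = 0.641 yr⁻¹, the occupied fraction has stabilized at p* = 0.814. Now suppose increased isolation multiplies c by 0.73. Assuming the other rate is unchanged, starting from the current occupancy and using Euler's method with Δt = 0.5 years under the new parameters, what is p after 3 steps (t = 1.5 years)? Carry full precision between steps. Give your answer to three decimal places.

0.782

Balance c(1−p*) = e gives e = 0.641×(1 − 0.81400) = 0.11923.
Starting from p₀ = 0.81400; update p ← p + (dp/dt)·Δt with the new parameters.
step 1: Δp = -0.01310, p = 0.80090
step 2: Δp = -0.01044, p = 0.79046
step 3: Δp = -0.00837, p = 0.78209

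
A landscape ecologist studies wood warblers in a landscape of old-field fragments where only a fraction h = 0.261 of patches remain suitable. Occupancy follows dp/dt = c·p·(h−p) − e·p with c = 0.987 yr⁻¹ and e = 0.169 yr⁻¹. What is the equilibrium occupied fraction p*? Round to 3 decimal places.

Setting dp/dt = 0 and dividing by p* gives c·(h−p*) = e.
So p* = h − e/c = 0.261 − 0.169/0.987 = 0.261 − 0.1712 = 0.0898.

0.090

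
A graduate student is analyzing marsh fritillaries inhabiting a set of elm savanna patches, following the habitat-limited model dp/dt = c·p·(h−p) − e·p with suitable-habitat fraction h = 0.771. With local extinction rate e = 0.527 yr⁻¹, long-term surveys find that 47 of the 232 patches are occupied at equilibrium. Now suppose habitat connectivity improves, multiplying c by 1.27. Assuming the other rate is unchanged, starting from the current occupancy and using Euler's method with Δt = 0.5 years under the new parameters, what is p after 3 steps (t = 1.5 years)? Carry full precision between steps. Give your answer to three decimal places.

Observed p* = 47/232 = 0.20259.
Balance c(h−p*) = e gives c = e/(0.771 − 0.20259) = 0.527/0.56841 = 0.92714.
Starting from p₀ = 0.20259; update p ← p + (dp/dt)·Δt with the new parameters.
t = 0.5: p = 0.20259 + (+0.01441) = 0.21700
t = 1: p = 0.21700 + (+0.01360) = 0.23060
t = 1.5: p = 0.23060 + (+0.01260) = 0.24320

0.243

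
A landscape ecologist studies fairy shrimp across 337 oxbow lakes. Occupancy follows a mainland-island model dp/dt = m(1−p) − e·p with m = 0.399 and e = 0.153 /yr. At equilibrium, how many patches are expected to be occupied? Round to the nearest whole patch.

p* = m/(m+e) = 0.399/0.5520 = 0.7228.
Expected occupied patches = N × p* = 337 × 0.7228 = 243.59 ≈ 244.

244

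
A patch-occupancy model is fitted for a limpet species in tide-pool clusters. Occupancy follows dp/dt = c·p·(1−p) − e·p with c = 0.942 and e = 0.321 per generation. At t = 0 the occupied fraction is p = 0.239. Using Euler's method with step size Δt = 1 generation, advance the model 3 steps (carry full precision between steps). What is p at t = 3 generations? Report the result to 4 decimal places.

Update rule: p ← p + [c·p·(1−p) − e·p]·Δt with Δt = 1.
  1  |  dp/dt·Δt = +0.094611  |  p_1 = 0.333611
  2  |  dp/dt·Δt = +0.102331  |  p_2 = 0.435942
  3  |  dp/dt·Δt = +0.091697  |  p_3 = 0.527639

0.5276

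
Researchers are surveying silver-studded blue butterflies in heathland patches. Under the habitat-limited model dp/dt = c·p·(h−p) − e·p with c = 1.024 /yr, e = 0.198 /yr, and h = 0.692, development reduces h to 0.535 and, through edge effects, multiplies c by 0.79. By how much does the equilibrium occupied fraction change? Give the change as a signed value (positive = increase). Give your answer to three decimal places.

Before: p* = h − e/c = 0.692 − 0.198/1.024 = 0.692 − 0.1934 = 0.4986.
After: c = 0.80896, e = 0.198, h = 0.535; p* = 0.535 − 0.198/0.80896 = 0.2902.
Δp* = 0.2902 − 0.4986 = -0.2084.

-0.208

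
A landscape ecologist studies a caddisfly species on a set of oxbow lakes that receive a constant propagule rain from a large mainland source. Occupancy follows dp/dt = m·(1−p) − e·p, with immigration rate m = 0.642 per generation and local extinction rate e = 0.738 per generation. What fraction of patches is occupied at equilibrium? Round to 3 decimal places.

Setting dp/dt = 0: m − m·p* = e·p*, so m = (m+e)·p*.
p* = m/(m+e) = 0.642/(0.642+0.738) = 0.642/1.3800 = 0.4652.

0.465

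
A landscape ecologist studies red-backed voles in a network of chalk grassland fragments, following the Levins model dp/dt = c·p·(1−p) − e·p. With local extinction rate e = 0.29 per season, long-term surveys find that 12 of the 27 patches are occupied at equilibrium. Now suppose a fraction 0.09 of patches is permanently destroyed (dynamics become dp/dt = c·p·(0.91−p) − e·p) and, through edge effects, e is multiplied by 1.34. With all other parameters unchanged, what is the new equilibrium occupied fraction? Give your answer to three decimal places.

0.166

Observed p* = 12/27 = 0.44444.
Balance c(1−p*) = e gives c = e/(1 − 0.44444) = 0.29/0.55556 = 0.52200.
New p* = 0.91 − e/c = 0.91 − 0.38860/0.52200 = 0.16556.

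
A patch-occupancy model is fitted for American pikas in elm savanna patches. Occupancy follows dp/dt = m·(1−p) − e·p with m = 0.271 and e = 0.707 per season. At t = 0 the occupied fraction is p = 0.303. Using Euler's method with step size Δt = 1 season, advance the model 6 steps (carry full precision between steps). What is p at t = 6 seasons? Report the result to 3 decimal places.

0.277

Update rule: p ← p + [m·(1−p) − e·p]·Δt with Δt = 1.
t = 1: p = 0.30300 + (-0.02533) = 0.27767
t = 2: p = 0.27767 + (-0.00056) = 0.27711
t = 3: p = 0.27711 + (-0.00001) = 0.27710
t = 4: p = 0.27710 + (-0.00000) = 0.27710
t = 5: p = 0.27710 + (-0.00000) = 0.27710
t = 6: p = 0.27710 + (-0.00000) = 0.27710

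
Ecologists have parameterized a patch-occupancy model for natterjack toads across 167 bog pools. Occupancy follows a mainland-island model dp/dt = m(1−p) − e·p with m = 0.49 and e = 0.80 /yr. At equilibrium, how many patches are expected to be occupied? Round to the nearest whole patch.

p* = m/(m+e) = 0.49/1.2900 = 0.3798.
Expected occupied patches = N × p* = 167 × 0.3798 = 63.43 ≈ 63.

63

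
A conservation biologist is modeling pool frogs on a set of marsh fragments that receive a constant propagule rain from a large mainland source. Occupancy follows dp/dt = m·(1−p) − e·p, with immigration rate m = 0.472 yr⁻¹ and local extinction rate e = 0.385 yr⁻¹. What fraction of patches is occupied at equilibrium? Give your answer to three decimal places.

0.551

At equilibrium the propagule rain into empty patches balances local extinction: m(1−p*) = e·p*.
p* = m/(m+e) = 0.472/(0.472+0.385) = 0.472/0.8570 = 0.5508.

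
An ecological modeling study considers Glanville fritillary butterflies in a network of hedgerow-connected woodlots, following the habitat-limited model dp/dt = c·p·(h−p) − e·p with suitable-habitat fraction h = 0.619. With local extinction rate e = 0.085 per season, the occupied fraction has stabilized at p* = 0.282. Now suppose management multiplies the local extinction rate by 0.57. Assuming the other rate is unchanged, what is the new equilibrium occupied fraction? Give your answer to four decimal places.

Balance c(h−p*) = e gives c = e/(0.619 − 0.28200) = 0.085/0.33700 = 0.25223.
New p* = 0.619 − e/c = 0.619 − 0.04845/0.25223 = 0.42691.

0.4269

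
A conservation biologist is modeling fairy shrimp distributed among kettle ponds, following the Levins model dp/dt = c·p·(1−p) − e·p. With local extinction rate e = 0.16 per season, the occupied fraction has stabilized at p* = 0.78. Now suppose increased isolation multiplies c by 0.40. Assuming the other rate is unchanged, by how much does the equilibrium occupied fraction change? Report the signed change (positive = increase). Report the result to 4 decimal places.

Balance c(1−p*) = e gives c = e/(1 − 0.78000) = 0.16/0.22000 = 0.72727.
New p* = 1 − e/c = 1 − 0.16000/0.29091 = 0.45000.
Δp* = 0.45000 − 0.78000 = -0.33000.

-0.3300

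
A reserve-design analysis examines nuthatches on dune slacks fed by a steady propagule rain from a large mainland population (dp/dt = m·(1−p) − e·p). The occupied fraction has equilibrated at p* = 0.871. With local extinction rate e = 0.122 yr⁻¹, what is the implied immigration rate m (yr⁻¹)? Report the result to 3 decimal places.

0.824

At equilibrium m(1−p*) = e·p*, so m = e·p*/(1−p*).
m = 0.122 × 0.871 / 0.1290 = 0.1063/0.1290 = 0.8237.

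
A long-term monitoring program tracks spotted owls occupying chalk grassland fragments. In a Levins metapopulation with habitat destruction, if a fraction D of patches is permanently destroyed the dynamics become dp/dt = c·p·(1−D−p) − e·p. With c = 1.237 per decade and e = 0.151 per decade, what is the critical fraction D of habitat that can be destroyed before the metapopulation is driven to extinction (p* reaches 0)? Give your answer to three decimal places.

0.878

The nontrivial equilibrium is p* = (1−D) − e/c; extinction occurs when this hits zero.
So D_crit = 1 − e/c = 1 − 0.151/1.237 = 1 − 0.1221 = 0.8779.
Note this equals the original equilibrium occupancy — the Levins extinction-debt result.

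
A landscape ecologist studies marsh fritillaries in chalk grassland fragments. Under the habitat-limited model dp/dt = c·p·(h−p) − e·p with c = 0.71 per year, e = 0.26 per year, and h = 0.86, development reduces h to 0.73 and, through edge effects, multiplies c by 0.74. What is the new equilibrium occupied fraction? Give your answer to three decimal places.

Before: p* = h − e/c = 0.86 − 0.26/0.71 = 0.86 − 0.3662 = 0.4938.
After: c = 0.5254, e = 0.26, h = 0.73; p* = 0.73 − 0.26/0.5254 = 0.2351.

0.235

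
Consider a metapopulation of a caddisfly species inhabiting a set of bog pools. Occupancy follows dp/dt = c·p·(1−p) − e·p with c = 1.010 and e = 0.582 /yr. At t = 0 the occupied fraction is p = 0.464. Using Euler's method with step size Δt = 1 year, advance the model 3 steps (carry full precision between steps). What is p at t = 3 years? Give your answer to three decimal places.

Update rule: p ← p + [c·p·(1−p) − e·p]·Δt with Δt = 1.
  1  |  dp/dt·Δt = -0.018857  |  p_1 = 0.445143
  2  |  dp/dt·Δt = -0.009613  |  p_2 = 0.435530
  3  |  dp/dt·Δt = -0.005177  |  p_3 = 0.430354

0.430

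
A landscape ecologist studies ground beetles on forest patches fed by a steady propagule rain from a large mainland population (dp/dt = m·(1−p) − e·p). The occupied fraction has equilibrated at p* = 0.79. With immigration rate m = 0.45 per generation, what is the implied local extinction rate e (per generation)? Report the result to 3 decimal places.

At equilibrium m(1−p*) = e·p*, so e = m(1−p*)/p*.
e = 0.45 × 0.2100 / 0.79 = 0.1196.

0.120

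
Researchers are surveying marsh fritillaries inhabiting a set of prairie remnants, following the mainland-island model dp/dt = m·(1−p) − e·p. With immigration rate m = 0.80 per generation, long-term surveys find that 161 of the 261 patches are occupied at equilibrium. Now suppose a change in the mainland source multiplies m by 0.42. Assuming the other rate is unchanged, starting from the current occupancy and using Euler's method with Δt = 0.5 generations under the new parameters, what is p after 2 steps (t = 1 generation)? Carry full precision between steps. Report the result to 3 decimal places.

Observed p* = 161/261 = 0.61686.
Balance m(1−p*) = e·p* gives e = m(1−p*)/p* = 0.80×0.38314/0.61686 = 0.49689.
Starting from p₀ = 0.61686; update p ← p + (dp/dt)·Δt with the new parameters.
step 1: Δp = -0.08889, p = 0.52797
step 2: Δp = -0.05187, p = 0.47610

0.476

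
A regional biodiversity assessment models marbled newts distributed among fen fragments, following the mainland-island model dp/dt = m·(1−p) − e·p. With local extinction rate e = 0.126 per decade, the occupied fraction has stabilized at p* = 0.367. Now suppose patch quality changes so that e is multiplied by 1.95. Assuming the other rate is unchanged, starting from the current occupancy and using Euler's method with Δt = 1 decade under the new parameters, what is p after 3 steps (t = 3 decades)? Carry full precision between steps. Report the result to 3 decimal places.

Balance m(1−p*) = e·p* gives m = e·p*/(1−p*) = 0.126×0.36700/0.63300 = 0.07305.
Starting from p₀ = 0.36700; update p ← p + (dp/dt)·Δt with the new parameters.
step 1: Δp = -0.04393, p = 0.32307
step 2: Δp = -0.02993, p = 0.29314
step 3: Δp = -0.02039, p = 0.27276

0.273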